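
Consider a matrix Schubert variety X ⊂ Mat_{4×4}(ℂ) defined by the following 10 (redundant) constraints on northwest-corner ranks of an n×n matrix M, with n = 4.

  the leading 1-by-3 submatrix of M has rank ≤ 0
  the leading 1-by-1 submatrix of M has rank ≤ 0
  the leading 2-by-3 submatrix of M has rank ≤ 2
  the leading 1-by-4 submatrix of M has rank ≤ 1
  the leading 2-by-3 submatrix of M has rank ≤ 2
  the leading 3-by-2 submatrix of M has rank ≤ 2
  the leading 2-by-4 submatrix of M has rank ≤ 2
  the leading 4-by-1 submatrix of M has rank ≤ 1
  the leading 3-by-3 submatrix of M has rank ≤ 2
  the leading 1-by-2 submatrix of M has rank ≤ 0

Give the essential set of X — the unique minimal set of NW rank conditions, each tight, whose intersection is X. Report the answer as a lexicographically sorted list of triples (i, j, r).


The tightest implied rank at each (i,j), from the 10 conditions:

  R[1]: 0  0  0  1
  R[2]: 1  1  1  2
  R[3]: 1  2  2  3
  R[4]: 1  2  3  4

the unique w with this rank table is (4, 1, 2, 3).

ℓ(w)=3; the 1 essential cell (i,j,r):

[(1, 3, 0)]


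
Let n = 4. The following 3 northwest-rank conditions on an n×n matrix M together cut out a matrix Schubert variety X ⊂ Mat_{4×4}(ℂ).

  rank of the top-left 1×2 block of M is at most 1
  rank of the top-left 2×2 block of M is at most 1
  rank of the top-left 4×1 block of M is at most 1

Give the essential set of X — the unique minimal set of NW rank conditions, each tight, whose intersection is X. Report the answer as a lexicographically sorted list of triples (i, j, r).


Reconstructing r_w from the 3 given conditions:

  i=1: 1, 1, 1, 1
  i=2: 1, 1, 2, 2
  i=3: 1, 2, 3, 3
  i=4: 1, 2, 3, 4

hence w(1..4) = (1, 3, 2, 4).

Fulton essential set (the sole Rothe cell):

[(2, 2, 1)]


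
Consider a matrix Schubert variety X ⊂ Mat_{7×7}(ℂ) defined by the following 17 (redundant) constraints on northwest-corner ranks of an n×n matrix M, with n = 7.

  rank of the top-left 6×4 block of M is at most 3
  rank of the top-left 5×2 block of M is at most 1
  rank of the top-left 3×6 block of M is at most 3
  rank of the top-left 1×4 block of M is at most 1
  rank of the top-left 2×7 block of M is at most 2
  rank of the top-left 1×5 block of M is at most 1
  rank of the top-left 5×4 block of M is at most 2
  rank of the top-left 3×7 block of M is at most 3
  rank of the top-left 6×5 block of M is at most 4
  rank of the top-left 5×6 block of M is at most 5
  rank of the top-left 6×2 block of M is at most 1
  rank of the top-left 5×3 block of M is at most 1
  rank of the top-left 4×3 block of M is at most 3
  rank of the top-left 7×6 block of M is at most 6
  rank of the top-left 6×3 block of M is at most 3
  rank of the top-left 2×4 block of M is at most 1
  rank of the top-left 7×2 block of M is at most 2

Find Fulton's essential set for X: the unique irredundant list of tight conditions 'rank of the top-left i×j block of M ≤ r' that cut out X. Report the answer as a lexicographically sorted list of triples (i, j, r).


Propagating the 17 rank bounds to every northwest block:

  R[1]: 1 | 1 | 1 | 1 | 1 | 1 | 1
  R[2]: 1 | 1 | 1 | 1 | 2 | 2 | 2
  R[3]: 1 | 1 | 1 | 2 | 3 | 3 | 3
  R[4]: 1 | 1 | 1 | 2 | 3 | 4 | 4
  R[5]: 1 | 1 | 1 | 2 | 3 | 4 | 5
  R[6]: 1 | 1 | 2 | 3 | 4 | 5 | 6
  R[7]: 1 | 2 | 3 | 4 | 5 | 6 | 7

hence w(1..7) = (1, 5, 4, 6, 7, 3, 2).

|D(w)|=10, |Ess(w)|=3:

[(2, 4, 1), (5, 3, 1), (6, 2, 1)]


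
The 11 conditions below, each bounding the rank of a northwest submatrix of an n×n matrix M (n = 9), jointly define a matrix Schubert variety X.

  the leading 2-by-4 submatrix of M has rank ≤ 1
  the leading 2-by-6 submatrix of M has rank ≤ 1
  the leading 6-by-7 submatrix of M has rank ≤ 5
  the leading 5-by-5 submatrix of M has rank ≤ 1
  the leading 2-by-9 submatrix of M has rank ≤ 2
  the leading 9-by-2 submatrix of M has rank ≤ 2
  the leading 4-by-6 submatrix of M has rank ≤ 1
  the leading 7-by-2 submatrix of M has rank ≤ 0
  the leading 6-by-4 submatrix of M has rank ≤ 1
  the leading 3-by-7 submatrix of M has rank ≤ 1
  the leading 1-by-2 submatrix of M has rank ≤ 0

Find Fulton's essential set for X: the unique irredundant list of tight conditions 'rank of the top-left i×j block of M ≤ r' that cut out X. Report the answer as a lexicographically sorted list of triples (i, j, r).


Reconstructing r_w from the 11 given conditions:

  row 1: 0, 0, 1, 1, 1, 1, 1, 1, 1
  row 2: 0, 0, 1, 1, 1, 1, 1, 2, 2
  row 3: 0, 0, 1, 1, 1, 1, 1, 2, 3
  row 4: 0, 0, 1, 1, 1, 1, 2, 3, 4
  row 5: 0, 0, 1, 1, 1, 2, 3, 4, 5
  row 6: 0, 0, 1, 1, 2, 3, 4, 5, 6
  row 7: 0, 0, 1, 2, 3, 4, 5, 6, 7
  row 8: 1, 1, 2, 3, 4, 5, 6, 7, 8
  row 9: 1, 2, 3, 4, 5, 6, 7, 8, 9

second differences of R give the permutation w = (3, 8, 9, 7, 6, 5, 4, 1, 2).

Rothe diagram D(w) (28 cells), 5 SE-corners (essential conditions):

[(3, 7, 1), (4, 6, 1), (5, 5, 1), (6, 4, 1), (7, 2, 0)]


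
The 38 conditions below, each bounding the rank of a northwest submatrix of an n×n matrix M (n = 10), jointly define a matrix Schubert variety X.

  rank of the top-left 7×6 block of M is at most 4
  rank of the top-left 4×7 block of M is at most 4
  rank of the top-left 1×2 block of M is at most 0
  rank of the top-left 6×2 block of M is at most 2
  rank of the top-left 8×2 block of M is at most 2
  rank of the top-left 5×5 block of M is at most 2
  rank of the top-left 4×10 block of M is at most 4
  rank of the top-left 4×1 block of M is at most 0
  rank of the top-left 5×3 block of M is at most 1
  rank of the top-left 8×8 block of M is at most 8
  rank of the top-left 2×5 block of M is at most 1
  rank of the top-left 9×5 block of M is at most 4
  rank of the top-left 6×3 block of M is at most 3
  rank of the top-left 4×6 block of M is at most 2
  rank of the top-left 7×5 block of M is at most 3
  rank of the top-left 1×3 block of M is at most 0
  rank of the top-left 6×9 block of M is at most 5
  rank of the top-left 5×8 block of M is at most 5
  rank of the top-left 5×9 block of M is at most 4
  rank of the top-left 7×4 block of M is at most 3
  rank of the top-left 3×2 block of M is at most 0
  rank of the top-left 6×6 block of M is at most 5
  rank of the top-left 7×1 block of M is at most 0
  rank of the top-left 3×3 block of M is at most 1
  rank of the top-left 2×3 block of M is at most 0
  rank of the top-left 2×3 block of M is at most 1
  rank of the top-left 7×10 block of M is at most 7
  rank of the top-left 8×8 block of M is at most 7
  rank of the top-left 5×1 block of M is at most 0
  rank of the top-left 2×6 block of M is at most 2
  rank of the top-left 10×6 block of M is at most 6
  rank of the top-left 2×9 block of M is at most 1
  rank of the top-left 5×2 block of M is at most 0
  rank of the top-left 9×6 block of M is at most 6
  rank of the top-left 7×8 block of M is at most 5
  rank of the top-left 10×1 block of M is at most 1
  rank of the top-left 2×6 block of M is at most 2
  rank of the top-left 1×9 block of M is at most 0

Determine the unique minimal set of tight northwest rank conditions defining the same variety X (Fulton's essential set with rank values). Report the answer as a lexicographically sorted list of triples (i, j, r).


The tightest implied rank at each (i,j), from the 38 conditions:

  0, 0, 0, 0, 0, 0, 0, 0, 0, 1
  0, 0, 0, 1, 1, 1, 1, 1, 1, 2
  0, 0, 1, 2, 2, 2, 2, 2, 2, 3
  0, 0, 1, 2, 2, 2, 3, 3, 3, 4
  0, 0, 1, 2, 2, 3, 4, 4, 4, 5
  0, 1, 2, 3, 3, 4, 5, 5, 5, 6
  0, 1, 2, 3, 3, 4, 5, 5, 6, 7
  1, 2, 3, 4, 4, 5, 6, 6, 7, 8
  1, 2, 3, 4, 4, 5, 6, 7, 8, 9
  1, 2, 3, 4, 5, 6, 7, 8, 9, 10

hence w(1..10) = (10, 4, 3, 7, 6, 2, 9, 1, 8, 5).

ℓ(w)=26; the 9 essential cells (i,j,r):

[(1, 9, 0), (2, 3, 0), (4, 6, 2), (5, 2, 0), (5, 5, 2), (7, 1, 0), (7, 5, 3), (7, 8, 5), (9, 5, 4)]


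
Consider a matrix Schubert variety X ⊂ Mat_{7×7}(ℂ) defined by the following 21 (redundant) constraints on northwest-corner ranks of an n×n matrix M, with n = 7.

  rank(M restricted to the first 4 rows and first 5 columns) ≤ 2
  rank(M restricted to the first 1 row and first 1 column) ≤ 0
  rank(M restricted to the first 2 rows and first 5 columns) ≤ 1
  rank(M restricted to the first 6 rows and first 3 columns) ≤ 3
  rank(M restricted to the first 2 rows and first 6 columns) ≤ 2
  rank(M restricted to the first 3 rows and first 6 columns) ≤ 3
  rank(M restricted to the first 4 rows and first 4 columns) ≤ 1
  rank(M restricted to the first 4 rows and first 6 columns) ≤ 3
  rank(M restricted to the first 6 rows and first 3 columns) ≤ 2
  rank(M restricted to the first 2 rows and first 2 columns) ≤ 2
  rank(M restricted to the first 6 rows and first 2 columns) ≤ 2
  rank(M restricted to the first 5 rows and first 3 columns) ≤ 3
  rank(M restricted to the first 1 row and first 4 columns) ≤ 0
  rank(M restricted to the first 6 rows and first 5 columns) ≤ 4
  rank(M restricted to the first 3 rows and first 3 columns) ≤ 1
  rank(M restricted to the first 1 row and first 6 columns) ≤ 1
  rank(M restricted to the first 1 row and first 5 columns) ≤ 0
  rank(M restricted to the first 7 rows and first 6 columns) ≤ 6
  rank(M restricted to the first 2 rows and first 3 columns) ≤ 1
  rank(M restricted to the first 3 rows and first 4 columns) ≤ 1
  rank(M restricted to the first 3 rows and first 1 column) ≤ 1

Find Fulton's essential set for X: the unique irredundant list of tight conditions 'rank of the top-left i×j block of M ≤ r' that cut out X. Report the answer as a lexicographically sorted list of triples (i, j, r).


Rank table r_w(7×7) implied by the 21 constraints:

  R[1]: 0 0 0 0 0 1 1
  R[2]: 1 1 1 1 1 2 2
  R[3]: 1 1 1 1 2 3 3
  R[4]: 1 1 1 1 2 3 4
  R[5]: 1 2 2 2 3 4 5
  R[6]: 1 2 2 3 4 5 6
  R[7]: 1 2 3 4 5 6 7

so w = (6, 1, 5, 7, 2, 4, 3).

3 SE-corners of the 12-cell Rothe diagram give Ess(w):

[(1, 5, 0), (4, 4, 1), (6, 3, 2)]


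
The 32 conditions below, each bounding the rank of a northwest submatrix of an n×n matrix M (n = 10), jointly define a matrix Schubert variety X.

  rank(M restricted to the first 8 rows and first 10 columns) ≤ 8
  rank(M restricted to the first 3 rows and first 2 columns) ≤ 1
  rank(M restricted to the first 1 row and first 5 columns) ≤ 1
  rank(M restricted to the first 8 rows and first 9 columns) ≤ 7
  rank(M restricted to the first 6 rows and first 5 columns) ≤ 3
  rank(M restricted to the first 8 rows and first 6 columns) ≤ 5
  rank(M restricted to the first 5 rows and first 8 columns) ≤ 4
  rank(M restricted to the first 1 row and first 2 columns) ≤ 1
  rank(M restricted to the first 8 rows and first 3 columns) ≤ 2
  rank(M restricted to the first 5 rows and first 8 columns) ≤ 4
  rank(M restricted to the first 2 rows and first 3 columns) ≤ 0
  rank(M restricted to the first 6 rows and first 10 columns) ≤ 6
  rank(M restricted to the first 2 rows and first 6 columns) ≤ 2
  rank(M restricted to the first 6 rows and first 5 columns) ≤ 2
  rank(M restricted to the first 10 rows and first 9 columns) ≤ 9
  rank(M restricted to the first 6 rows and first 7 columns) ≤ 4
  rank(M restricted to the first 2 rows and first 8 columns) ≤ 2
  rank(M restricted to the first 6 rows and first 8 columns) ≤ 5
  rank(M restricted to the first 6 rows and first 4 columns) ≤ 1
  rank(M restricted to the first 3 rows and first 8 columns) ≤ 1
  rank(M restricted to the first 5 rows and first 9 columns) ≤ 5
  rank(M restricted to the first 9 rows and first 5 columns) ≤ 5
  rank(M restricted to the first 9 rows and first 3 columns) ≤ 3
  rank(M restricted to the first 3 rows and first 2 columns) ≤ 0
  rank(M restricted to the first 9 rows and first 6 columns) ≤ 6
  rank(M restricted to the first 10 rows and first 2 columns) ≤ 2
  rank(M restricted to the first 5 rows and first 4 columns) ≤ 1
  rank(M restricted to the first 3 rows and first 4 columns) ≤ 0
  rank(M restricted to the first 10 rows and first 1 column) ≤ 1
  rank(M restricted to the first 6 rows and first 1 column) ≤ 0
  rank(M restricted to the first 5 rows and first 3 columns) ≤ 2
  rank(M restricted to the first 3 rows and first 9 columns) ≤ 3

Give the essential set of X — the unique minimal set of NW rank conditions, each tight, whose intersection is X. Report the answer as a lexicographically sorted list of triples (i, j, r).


Propagating the 32 rank bounds to every northwest block:

  i=1: 0 | 0 | 0 | 0 | 1 | 1 | 1 | 1 | 1 | 1
  i=2: 0 | 0 | 0 | 0 | 1 | 1 | 1 | 1 | 2 | 2
  i=3: 0 | 0 | 0 | 0 | 1 | 1 | 1 | 1 | 2 | 3
  i=4: 0 | 1 | 1 | 1 | 2 | 2 | 2 | 2 | 3 | 4
  i=5: 0 | 1 | 1 | 1 | 2 | 3 | 3 | 3 | 4 | 5
  i=6: 0 | 1 | 1 | 1 | 2 | 3 | 4 | 4 | 5 | 6
  i=7: 1 | 2 | 2 | 2 | 3 | 4 | 5 | 5 | 6 | 7
  i=8: 1 | 2 | 2 | 3 | 4 | 5 | 6 | 6 | 7 | 8
  i=9: 1 | 2 | 3 | 4 | 5 | 6 | 7 | 7 | 8 | 9
  i=10: 1 | 2 | 3 | 4 | 5 | 6 | 7 | 8 | 9 | 10

second differences of R give the permutation w = (5, 9, 10, 2, 6, 7, 1, 4, 3, 8).

Rothe diagram D(w) (26 cells), 5 SE-corners (essential conditions):

[(3, 4, 0), (3, 8, 1), (6, 1, 0), (6, 4, 1), (8, 3, 2)]


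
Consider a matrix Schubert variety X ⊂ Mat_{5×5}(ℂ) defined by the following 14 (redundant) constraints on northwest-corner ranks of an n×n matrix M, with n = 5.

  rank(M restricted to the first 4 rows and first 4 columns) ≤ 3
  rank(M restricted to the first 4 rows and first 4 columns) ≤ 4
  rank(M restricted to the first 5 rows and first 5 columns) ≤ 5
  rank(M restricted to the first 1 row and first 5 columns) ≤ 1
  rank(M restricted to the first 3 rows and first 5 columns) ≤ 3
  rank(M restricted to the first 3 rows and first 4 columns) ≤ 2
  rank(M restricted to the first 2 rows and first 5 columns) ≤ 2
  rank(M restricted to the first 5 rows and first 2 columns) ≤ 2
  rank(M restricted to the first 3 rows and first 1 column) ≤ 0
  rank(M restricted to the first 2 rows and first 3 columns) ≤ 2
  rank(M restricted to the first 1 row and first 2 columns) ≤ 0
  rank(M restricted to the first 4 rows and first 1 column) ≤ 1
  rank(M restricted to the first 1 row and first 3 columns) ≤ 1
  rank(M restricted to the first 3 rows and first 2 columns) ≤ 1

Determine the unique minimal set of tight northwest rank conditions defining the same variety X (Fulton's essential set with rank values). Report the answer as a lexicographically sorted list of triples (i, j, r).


Reconstructing r_w from the 14 given conditions:

  R[1]: 0 | 0 | 1 | 1 | 1
  R[2]: 0 | 1 | 2 | 2 | 2
  R[3]: 0 | 1 | 2 | 2 | 3
  R[4]: 1 | 2 | 3 | 3 | 4
  R[5]: 1 | 2 | 3 | 4 | 5

giving w = (3, 2, 5, 1, 4) via Δ²R.

D(w) has 5 cells with 3 SE-corners; essential set:

[(1, 2, 0), (3, 1, 0), (3, 4, 2)]


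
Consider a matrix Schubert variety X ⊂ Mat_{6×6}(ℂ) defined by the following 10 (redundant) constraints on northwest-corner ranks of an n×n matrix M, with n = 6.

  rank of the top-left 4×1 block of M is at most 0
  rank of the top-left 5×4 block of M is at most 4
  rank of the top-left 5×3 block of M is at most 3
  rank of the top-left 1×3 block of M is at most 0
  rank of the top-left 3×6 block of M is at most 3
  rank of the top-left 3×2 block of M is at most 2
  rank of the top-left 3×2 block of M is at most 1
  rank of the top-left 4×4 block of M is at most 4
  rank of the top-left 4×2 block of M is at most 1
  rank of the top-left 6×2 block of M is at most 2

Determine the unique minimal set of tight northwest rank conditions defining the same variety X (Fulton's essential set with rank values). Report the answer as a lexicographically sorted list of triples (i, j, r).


Reconstructing r_w from the 10 given conditions:

  0, 0, 0, 1, 1, 1
  0, 1, 1, 2, 2, 2
  0, 1, 2, 3, 3, 3
  0, 1, 2, 3, 4, 4
  1, 2, 3, 4, 5, 5
  1, 2, 3, 4, 5, 6

second differences of R give the permutation w = (4, 2, 3, 5, 1, 6).

ℓ(w)=6; the 2 essential cells (i,j,r):

[(1, 3, 0), (4, 1, 0)]


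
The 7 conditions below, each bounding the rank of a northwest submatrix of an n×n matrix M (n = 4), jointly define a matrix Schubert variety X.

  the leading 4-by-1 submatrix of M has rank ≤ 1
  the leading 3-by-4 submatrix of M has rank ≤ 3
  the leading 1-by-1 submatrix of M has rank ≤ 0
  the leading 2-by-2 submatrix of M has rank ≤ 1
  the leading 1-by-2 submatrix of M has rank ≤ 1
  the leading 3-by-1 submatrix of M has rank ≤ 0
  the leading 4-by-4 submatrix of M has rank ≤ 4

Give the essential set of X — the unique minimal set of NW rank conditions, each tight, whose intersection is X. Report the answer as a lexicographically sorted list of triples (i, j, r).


Reconstructing r_w from the 7 given conditions:

  0, 1, 1, 1
  0, 1, 2, 2
  0, 1, 2, 3
  1, 2, 3, 4

reading off 1-entries of Δ²R: w = (2, 3, 4, 1).

1 SE-corner of the 3-cell Rothe diagram gives Ess(w):

[(3, 1, 0)]


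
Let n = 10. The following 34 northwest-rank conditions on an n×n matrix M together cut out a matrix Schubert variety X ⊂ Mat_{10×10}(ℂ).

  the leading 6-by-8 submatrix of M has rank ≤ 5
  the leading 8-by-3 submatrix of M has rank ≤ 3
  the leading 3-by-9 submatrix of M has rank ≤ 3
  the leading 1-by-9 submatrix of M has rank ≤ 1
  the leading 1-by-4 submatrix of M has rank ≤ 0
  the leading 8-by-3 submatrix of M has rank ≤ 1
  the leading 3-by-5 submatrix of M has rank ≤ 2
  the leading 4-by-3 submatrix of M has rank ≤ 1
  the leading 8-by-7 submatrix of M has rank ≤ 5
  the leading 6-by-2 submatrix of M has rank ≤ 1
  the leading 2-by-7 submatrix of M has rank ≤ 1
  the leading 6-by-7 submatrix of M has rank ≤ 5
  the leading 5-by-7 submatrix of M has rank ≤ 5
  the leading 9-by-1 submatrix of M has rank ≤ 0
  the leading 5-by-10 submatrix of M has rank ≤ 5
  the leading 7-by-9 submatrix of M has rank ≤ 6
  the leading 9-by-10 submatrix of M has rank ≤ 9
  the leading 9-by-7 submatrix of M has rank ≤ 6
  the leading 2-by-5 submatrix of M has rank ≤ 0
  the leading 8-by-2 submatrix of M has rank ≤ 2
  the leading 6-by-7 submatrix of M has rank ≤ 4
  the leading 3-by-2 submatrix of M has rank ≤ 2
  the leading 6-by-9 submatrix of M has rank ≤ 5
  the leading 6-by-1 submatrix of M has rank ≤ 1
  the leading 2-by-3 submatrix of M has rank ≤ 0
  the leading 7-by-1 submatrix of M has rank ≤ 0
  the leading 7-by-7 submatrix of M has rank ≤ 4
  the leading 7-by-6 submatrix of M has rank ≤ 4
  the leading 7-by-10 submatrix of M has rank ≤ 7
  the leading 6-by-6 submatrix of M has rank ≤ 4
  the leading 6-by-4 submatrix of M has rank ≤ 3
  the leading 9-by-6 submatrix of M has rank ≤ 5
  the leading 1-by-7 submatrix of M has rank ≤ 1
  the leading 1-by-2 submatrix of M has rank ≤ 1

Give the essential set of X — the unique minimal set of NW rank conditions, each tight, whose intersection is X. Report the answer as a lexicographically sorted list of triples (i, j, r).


Computing R[i][j] = min implied NW-rank bound (n=10, 34 conditions):

  0 0 0 0 0 1 1 1 1 1
  0 0 0 0 0 1 1 2 2 2
  0 1 1 1 1 2 2 3 3 3
  0 1 1 2 2 3 3 4 4 4
  0 1 1 2 3 4 4 5 5 5
  0 1 1 2 3 4 4 5 5 6
  0 1 1 2 3 4 4 5 6 7
  0 1 1 2 3 4 5 6 7 8
  0 1 2 3 4 5 6 7 8 9
  1 2 3 4 5 6 7 8 9 10

so w = (6, 8, 2, 4, 5, 10, 9, 7, 3, 1).

|D(w)|=26, |Ess(w)|=6:

[(2, 5, 0), (2, 7, 1), (6, 9, 5), (7, 7, 4), (8, 3, 1), (9, 1, 0)]


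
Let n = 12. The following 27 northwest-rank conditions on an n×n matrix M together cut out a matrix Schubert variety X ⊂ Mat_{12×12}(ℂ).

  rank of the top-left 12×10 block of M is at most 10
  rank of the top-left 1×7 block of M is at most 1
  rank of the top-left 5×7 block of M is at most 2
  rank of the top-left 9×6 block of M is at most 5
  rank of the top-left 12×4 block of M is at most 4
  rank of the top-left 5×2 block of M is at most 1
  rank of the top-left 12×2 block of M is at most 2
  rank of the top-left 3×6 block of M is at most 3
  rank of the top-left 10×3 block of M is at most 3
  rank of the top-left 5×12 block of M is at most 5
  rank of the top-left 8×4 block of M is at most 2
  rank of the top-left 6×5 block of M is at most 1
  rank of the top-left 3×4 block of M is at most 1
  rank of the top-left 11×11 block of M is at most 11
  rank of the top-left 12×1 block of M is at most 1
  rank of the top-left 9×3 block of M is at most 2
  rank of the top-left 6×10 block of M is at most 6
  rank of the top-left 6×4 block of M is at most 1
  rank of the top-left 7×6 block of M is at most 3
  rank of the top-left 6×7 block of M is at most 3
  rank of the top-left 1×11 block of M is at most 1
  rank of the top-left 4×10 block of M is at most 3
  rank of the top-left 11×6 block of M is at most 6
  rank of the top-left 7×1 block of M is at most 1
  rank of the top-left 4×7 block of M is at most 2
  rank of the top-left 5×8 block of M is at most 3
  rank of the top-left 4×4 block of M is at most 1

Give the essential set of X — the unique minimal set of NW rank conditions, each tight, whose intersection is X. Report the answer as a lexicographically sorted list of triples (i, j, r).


The tightest implied rank at each (i,j), from the 27 conditions:

  i=1: 1 1 1 1 1 1 1 1 1 1 1 1
  i=2: 1 1 1 1 1 2 2 2 2 2 2 2
  i=3: 1 1 1 1 1 2 2 3 3 3 3 3
  i=4: 1 1 1 1 1 2 2 3 3 3 4 4
  i=5: 1 1 1 1 1 2 2 3 4 4 5 5
  i=6: 1 1 1 1 1 2 3 4 5 5 6 6
  i=7: 1 2 2 2 2 3 4 5 6 6 7 7
  i=8: 1 2 2 2 3 4 5 6 7 7 8 8
  i=9: 1 2 2 3 4 5 6 7 8 8 9 9
  i=10: 1 2 3 4 5 6 7 8 9 9 10 10
  i=11: 1 2 3 4 5 6 7 8 9 10 11 11
  i=12: 1 2 3 4 5 6 7 8 9 10 11 12

giving w = (1, 6, 8, 11, 9, 7, 2, 5, 4, 3, 10, 12) via Δ²R.

|D(w)|=28, |Ess(w)|=5:

[(4, 10, 3), (5, 7, 2), (6, 5, 1), (8, 4, 2), (9, 3, 2)]


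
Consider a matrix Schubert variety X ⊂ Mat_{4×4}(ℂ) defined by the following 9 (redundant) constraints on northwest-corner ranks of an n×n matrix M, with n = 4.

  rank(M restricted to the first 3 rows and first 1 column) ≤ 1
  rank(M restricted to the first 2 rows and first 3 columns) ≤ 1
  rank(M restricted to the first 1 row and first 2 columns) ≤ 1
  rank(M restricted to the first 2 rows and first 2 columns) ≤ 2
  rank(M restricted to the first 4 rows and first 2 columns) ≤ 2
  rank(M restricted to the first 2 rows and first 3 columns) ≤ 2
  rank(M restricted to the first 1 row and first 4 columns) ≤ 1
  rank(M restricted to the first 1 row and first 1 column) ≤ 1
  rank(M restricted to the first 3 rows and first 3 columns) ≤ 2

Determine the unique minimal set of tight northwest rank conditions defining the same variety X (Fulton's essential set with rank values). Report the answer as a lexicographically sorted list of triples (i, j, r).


Computing R[i][j] = min implied NW-rank bound (n=4, 9 conditions):

  i=1: 1 | 1 | 1 | 1
  i=2: 1 | 1 | 1 | 2
  i=3: 1 | 2 | 2 | 3
  i=4: 1 | 2 | 3 | 4

so w = (1, 4, 2, 3).

D(w) has 2 cells with 1 SE-corner; essential set:

[(2, 3, 1)]


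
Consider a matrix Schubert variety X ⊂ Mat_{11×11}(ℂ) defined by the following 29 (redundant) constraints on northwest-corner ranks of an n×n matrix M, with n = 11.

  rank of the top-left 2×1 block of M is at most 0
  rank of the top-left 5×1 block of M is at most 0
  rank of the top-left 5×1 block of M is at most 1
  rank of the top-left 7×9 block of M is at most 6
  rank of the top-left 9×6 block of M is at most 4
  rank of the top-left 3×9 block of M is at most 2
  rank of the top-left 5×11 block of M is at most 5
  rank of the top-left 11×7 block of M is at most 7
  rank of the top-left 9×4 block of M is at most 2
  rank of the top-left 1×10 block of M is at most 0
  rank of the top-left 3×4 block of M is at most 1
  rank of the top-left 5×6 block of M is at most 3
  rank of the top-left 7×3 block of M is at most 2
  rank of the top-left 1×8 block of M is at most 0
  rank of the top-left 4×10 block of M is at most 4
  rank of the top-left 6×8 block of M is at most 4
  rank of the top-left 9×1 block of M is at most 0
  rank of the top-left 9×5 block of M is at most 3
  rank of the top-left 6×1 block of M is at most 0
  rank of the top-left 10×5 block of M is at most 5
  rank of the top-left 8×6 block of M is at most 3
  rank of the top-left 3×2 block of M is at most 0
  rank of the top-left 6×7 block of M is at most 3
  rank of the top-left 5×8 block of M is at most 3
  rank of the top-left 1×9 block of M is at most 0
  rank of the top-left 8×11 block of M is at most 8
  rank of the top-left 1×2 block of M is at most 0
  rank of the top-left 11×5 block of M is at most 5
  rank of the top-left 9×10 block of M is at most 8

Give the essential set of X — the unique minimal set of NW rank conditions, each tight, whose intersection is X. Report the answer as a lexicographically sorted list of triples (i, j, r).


Computing R[i][j] = min implied NW-rank bound (n=11, 29 conditions):

  R[1]: 0 | 0 | 0 | 0 | 0 | 0 | 0 | 0 | 0 | 0 | 1
  R[2]: 0 | 0 | 1 | 1 | 1 | 1 | 1 | 1 | 1 | 1 | 2
  R[3]: 0 | 0 | 1 | 1 | 2 | 2 | 2 | 2 | 2 | 2 | 3
  R[4]: 0 | 1 | 2 | 2 | 3 | 3 | 3 | 3 | 3 | 3 | 4
  R[5]: 0 | 1 | 2 | 2 | 3 | 3 | 3 | 3 | 4 | 4 | 5
  R[6]: 0 | 1 | 2 | 2 | 3 | 3 | 3 | 4 | 5 | 5 | 6
  R[7]: 0 | 1 | 2 | 2 | 3 | 3 | 4 | 5 | 6 | 6 | 7
  R[8]: 0 | 1 | 2 | 2 | 3 | 3 | 4 | 5 | 6 | 7 | 8
  R[9]: 0 | 1 | 2 | 2 | 3 | 4 | 5 | 6 | 7 | 8 | 9
  R[10]: 1 | 2 | 3 | 3 | 4 | 5 | 6 | 7 | 8 | 9 | 10
  R[11]: 1 | 2 | 3 | 4 | 5 | 6 | 7 | 8 | 9 | 10 | 11

so w = (11, 3, 5, 2, 9, 8, 7, 10, 6, 1, 4).

Fulton essential set (8 of the 33 Rothe cells):

[(1, 10, 0), (3, 2, 0), (3, 4, 1), (5, 8, 3), (6, 7, 3), (8, 6, 3), (9, 1, 0), (9, 4, 2)]


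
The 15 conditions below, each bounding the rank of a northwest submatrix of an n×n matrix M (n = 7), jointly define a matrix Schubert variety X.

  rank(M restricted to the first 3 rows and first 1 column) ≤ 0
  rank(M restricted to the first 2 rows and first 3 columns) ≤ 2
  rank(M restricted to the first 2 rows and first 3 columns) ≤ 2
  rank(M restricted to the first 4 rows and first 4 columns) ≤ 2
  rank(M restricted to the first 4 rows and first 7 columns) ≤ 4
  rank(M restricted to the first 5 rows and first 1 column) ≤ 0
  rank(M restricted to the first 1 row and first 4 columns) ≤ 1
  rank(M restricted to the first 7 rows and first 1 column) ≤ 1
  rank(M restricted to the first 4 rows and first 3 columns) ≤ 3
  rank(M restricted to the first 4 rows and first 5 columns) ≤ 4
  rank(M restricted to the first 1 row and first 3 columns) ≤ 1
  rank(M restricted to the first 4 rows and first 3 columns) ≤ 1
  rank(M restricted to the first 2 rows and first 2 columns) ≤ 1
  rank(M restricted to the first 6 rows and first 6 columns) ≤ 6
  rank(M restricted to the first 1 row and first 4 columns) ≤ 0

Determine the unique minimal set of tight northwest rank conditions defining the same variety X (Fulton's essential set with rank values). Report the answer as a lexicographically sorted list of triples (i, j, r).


Recovering R(i,j) via the rank-extension bound from the 15 conditions:

  i=1: 0 0 0 0 1 1 1
  i=2: 0 1 1 1 2 2 2
  i=3: 0 1 1 2 3 3 3
  i=4: 0 1 1 2 3 4 4
  i=5: 0 1 2 3 4 5 5
  i=6: 1 2 3 4 5 6 6
  i=7: 1 2 3 4 5 6 7

giving w = (5, 2, 4, 6, 3, 1, 7) via Δ²R.

D(w) has 10 cells with 3 SE-corners; essential set:

[(1, 4, 0), (4, 3, 1), (5, 1, 0)]


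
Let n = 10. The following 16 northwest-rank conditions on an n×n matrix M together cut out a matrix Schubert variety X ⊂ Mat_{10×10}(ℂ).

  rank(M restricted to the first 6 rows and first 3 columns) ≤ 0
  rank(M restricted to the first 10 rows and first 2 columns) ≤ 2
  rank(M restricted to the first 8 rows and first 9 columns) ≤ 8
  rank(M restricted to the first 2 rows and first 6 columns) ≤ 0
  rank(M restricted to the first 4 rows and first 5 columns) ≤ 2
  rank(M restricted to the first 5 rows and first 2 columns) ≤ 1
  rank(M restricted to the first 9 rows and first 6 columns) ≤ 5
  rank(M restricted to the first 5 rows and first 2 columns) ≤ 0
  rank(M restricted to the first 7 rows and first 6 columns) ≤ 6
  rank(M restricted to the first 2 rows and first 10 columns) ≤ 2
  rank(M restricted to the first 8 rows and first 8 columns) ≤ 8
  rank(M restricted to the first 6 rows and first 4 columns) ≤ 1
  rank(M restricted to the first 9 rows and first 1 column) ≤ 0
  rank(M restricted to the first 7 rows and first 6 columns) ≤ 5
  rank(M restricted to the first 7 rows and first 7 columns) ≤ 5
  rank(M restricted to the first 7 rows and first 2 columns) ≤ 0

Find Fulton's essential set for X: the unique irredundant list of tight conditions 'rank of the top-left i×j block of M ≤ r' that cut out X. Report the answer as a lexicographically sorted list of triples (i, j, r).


The tightest implied rank at each (i,j), from the 16 conditions:

  0 0 0 0 0 0 1 1 1 1
  0 0 0 0 0 0 1 2 2 2
  0 0 0 1 1 1 2 3 3 3
  0 0 0 1 2 2 3 4 4 4
  0 0 0 1 2 3 4 5 5 5
  0 0 0 1 2 3 4 5 6 6
  0 0 1 2 3 4 5 6 7 7
  0 1 2 3 4 5 6 7 8 8
  0 1 2 3 4 5 6 7 8 9
  1 2 3 4 5 6 7 8 9 10

reading off 1-entries of Δ²R: w = (7, 8, 4, 5, 6, 9, 3, 2, 10, 1).

Rothe diagram D(w) (28 cells), 4 SE-corners (essential conditions):

[(2, 6, 0), (6, 3, 0), (7, 2, 0), (9, 1, 0)]


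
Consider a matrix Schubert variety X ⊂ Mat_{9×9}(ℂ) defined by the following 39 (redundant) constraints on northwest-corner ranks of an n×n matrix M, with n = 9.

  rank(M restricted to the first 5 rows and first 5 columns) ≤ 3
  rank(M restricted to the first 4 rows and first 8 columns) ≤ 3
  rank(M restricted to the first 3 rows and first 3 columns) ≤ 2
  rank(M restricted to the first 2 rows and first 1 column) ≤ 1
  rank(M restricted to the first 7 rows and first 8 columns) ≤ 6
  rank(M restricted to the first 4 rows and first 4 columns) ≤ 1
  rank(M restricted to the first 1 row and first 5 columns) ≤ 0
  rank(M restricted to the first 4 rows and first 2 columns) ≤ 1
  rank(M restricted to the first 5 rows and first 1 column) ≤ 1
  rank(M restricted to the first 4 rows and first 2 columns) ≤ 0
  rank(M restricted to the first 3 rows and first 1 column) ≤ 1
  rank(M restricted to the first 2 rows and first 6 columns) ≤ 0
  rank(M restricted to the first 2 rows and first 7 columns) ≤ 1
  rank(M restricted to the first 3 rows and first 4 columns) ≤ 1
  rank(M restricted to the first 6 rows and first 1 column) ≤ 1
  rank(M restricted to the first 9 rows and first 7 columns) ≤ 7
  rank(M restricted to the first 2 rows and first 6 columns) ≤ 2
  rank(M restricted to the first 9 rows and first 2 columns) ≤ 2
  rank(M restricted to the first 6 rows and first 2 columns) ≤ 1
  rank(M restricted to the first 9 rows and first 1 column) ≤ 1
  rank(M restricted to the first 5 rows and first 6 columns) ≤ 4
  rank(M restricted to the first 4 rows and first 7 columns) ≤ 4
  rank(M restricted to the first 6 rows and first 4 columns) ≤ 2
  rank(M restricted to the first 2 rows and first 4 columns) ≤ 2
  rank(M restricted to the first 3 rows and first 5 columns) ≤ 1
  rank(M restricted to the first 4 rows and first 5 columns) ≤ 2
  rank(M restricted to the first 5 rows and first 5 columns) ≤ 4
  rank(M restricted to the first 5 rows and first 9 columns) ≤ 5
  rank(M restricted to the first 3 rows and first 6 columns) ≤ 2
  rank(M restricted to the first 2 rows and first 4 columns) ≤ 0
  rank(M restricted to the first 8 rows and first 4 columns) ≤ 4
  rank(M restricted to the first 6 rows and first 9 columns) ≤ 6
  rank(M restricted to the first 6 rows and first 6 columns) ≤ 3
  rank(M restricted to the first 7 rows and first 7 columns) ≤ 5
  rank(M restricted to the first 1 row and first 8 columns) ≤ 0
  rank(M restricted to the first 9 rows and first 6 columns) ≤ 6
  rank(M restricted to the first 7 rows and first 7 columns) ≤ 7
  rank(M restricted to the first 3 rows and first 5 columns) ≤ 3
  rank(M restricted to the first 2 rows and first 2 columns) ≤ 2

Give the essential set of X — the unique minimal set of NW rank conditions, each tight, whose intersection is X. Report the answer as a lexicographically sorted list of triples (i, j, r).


Rank table r_w(9×9) implied by the 39 constraints:

  row 1: 0, 0, 0, 0, 0, 0, 0, 0, 1
  row 2: 0, 0, 0, 0, 0, 0, 1, 1, 2
  row 3: 0, 0, 1, 1, 1, 1, 2, 2, 3
  row 4: 0, 0, 1, 1, 2, 2, 3, 3, 4
  row 5: 1, 1, 2, 2, 3, 3, 4, 4, 5
  row 6: 1, 1, 2, 2, 3, 3, 4, 5, 6
  row 7: 1, 2, 3, 3, 4, 4, 5, 6, 7
  row 8: 1, 2, 3, 4, 5, 5, 6, 7, 8
  row 9: 1, 2, 3, 4, 5, 6, 7, 8, 9

giving w = (9, 7, 3, 5, 1, 8, 2, 4, 6) via Δ²R.

D(w) has 22 cells with 7 SE-corners; essential set:

[(1, 8, 0), (2, 6, 0), (4, 2, 0), (4, 4, 1), (6, 2, 1), (6, 4, 2), (6, 6, 3)]


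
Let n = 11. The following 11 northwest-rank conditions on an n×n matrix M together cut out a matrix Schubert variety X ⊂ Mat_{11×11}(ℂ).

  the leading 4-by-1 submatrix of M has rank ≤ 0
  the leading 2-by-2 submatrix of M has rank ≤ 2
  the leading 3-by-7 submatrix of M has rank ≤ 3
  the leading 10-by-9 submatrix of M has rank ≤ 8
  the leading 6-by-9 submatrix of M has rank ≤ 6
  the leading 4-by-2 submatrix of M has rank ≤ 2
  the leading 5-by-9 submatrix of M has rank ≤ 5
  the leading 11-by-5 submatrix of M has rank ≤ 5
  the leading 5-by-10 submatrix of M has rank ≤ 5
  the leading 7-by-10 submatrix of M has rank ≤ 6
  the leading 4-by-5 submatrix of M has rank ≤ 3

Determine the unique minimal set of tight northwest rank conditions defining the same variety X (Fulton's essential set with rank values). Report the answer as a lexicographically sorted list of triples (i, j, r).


The tightest implied rank at each (i,j), from the 11 conditions:

  i=1: 0  1  1  1  1  1  1  1  1  1  1
  i=2: 0  1  2  2  2  2  2  2  2  2  2
  i=3: 0  1  2  3  3  3  3  3  3  3  3
  i=4: 0  1  2  3  3  4  4  4  4  4  4
  i=5: 1  2  3  4  4  5  5  5  5  5  5
  i=6: 1  2  3  4  5  6  6  6  6  6  6
  i=7: 1  2  3  4  5  6  6  6  6  6  7
  i=8: 1  2  3  4  5  6  7  7  7  7  8
  i=9: 1  2  3  4  5  6  7  8  8  8  9
  i=10: 1  2  3  4  5  6  7  8  8  9  10
  i=11: 1  2  3  4  5  6  7  8  9  10  11

the unique w with this rank table is (2, 3, 4, 6, 1, 5, 11, 7, 8, 10, 9).

D(w) has 10 cells with 4 SE-corners; essential set:

[(4, 1, 0), (4, 5, 3), (7, 10, 6), (10, 9, 8)]


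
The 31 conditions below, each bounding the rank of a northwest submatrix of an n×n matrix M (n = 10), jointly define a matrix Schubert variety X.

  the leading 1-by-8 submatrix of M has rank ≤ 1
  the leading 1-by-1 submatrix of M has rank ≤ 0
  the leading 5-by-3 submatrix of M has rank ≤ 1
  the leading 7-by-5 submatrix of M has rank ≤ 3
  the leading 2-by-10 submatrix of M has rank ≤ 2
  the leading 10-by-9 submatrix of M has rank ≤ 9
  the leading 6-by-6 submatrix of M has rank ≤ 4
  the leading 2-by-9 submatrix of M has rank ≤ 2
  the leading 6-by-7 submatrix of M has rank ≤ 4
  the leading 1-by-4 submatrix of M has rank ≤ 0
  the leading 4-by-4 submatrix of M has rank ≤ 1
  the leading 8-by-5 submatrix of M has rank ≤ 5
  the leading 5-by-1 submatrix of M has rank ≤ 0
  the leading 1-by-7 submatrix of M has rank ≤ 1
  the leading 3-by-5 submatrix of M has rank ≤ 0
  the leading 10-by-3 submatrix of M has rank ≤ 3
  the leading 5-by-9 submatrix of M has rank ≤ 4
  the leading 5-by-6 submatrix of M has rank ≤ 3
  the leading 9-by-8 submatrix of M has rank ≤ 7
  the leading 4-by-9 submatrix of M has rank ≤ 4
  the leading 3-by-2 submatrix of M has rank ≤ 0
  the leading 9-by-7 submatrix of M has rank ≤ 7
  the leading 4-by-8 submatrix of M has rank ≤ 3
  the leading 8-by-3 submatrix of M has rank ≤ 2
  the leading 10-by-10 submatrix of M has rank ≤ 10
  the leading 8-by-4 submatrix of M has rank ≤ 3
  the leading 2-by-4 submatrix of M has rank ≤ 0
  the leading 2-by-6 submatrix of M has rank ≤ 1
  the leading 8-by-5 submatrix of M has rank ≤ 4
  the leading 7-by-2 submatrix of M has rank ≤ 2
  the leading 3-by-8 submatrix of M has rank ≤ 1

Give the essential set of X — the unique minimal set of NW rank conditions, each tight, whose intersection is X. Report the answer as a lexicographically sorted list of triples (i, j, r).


Rank table r_w(10×10) implied by the 31 constraints:

  i=1: 0 | 0 | 0 | 0 | 0 | 1 | 1 | 1 | 1 | 1
  i=2: 0 | 0 | 0 | 0 | 0 | 1 | 1 | 1 | 2 | 2
  i=3: 0 | 0 | 0 | 0 | 0 | 1 | 1 | 1 | 2 | 3
  i=4: 0 | 1 | 1 | 1 | 1 | 2 | 2 | 2 | 3 | 4
  i=5: 0 | 1 | 1 | 2 | 2 | 3 | 3 | 3 | 4 | 5
  i=6: 1 | 2 | 2 | 3 | 3 | 4 | 4 | 4 | 5 | 6
  i=7: 1 | 2 | 2 | 3 | 3 | 4 | 5 | 5 | 6 | 7
  i=8: 1 | 2 | 2 | 3 | 4 | 5 | 6 | 6 | 7 | 8
  i=9: 1 | 2 | 3 | 4 | 5 | 6 | 7 | 7 | 8 | 9
  i=10: 1 | 2 | 3 | 4 | 5 | 6 | 7 | 8 | 9 | 10

hence w(1..10) = (6, 9, 10, 2, 4, 1, 7, 5, 3, 8).

|D(w)|=25, |Ess(w)|=6:

[(3, 5, 0), (3, 8, 1), (5, 1, 0), (5, 3, 1), (7, 5, 3), (8, 3, 2)]


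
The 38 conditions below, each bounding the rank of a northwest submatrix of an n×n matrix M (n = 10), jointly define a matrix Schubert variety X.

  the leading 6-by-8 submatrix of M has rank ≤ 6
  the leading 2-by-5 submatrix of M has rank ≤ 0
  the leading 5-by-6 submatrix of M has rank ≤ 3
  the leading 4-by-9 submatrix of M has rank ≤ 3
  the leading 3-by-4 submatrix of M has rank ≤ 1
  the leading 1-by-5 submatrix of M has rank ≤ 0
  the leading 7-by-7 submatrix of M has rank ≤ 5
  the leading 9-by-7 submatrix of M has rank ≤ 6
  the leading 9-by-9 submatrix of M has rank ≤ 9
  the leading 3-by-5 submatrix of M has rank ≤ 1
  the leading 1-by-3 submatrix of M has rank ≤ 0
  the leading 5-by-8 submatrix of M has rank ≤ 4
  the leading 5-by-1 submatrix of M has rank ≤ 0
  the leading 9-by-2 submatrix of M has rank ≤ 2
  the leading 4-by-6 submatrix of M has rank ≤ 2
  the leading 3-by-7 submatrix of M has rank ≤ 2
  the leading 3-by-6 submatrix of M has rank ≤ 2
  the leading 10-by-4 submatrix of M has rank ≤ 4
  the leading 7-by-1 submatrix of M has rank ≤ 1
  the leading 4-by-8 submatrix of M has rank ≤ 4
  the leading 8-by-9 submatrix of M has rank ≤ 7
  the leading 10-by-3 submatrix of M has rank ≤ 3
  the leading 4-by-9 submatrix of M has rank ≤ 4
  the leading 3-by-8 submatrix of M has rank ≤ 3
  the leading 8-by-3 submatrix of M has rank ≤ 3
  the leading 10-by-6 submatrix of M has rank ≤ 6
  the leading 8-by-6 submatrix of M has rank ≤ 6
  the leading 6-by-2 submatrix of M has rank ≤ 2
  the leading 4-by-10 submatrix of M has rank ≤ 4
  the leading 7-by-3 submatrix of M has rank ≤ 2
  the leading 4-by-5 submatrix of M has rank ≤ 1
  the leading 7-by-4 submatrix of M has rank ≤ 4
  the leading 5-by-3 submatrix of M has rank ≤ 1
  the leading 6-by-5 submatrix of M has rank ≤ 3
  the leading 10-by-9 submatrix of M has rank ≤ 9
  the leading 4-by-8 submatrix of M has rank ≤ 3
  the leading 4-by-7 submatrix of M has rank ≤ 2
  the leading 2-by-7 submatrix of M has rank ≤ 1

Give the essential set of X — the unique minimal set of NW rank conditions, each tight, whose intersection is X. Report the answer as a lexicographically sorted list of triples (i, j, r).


Propagating the 38 rank bounds to every northwest block:

  i=1: 0 | 0 | 0 | 0 | 0 | 1 | 1 | 1 | 1 | 1
  i=2: 0 | 0 | 0 | 0 | 0 | 1 | 1 | 2 | 2 | 2
  i=3: 0 | 1 | 1 | 1 | 1 | 2 | 2 | 3 | 3 | 3
  i=4: 0 | 1 | 1 | 1 | 1 | 2 | 2 | 3 | 3 | 4
  i=5: 0 | 1 | 1 | 2 | 2 | 3 | 3 | 4 | 4 | 5
  i=6: 1 | 2 | 2 | 3 | 3 | 4 | 4 | 5 | 5 | 6
  i=7: 1 | 2 | 2 | 3 | 4 | 5 | 5 | 6 | 6 | 7
  i=8: 1 | 2 | 3 | 4 | 5 | 6 | 6 | 7 | 7 | 8
  i=9: 1 | 2 | 3 | 4 | 5 | 6 | 6 | 7 | 8 | 9
  i=10: 1 | 2 | 3 | 4 | 5 | 6 | 7 | 8 | 9 | 10

giving w = (6, 8, 2, 10, 4, 1, 5, 3, 9, 7) via Δ²R.

D(w) has 22 cells with 9 SE-corners; essential set:

[(2, 5, 0), (2, 7, 1), (4, 5, 1), (4, 7, 2), (4, 9, 3), (5, 1, 0), (5, 3, 1), (7, 3, 2), (9, 7, 6)]


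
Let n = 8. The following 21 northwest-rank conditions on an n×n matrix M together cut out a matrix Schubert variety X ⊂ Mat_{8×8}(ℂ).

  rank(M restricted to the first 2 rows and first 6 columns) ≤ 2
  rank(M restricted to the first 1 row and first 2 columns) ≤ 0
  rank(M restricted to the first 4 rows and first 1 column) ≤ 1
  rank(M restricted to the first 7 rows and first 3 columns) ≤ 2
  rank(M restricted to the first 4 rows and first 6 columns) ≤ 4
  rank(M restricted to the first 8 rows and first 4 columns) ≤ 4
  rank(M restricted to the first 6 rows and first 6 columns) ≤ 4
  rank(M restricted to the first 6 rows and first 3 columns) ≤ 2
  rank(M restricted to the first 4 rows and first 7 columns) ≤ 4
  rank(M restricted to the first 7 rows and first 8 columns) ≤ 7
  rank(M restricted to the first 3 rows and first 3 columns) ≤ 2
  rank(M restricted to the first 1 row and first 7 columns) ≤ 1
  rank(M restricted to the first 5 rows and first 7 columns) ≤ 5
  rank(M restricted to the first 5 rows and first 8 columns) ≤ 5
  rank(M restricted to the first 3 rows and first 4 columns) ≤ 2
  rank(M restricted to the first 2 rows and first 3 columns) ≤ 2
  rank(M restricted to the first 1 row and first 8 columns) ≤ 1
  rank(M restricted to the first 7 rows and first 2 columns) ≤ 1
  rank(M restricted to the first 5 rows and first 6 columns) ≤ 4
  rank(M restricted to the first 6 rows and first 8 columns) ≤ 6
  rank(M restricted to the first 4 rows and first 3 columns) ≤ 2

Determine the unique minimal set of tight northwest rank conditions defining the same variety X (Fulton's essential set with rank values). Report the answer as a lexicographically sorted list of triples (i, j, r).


Propagating the 21 rank bounds to every northwest block:

  row 1: 0, 0, 1, 1, 1, 1, 1, 1
  row 2: 1, 1, 2, 2, 2, 2, 2, 2
  row 3: 1, 1, 2, 2, 3, 3, 3, 3
  row 4: 1, 1, 2, 3, 4, 4, 4, 4
  row 5: 1, 1, 2, 3, 4, 4, 5, 5
  row 6: 1, 1, 2, 3, 4, 4, 5, 6
  row 7: 1, 1, 2, 3, 4, 5, 6, 7
  row 8: 1, 2, 3, 4, 5, 6, 7, 8

so w = (3, 1, 5, 4, 7, 8, 6, 2).

Rothe diagram D(w) (10 cells), 4 SE-corners (essential conditions):

[(1, 2, 0), (3, 4, 2), (6, 6, 4), (7, 2, 1)]
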